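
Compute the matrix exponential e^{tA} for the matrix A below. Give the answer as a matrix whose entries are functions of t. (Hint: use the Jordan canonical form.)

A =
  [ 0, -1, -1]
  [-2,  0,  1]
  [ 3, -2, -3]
e^{tA} =
  [t*exp(-t) + exp(-t), -t*exp(-t), -t*exp(-t)]
  [-t^2*exp(-t)/2 - 2*t*exp(-t), t^2*exp(-t)/2 + t*exp(-t) + exp(-t), t^2*exp(-t)/2 + t*exp(-t)]
  [t^2*exp(-t)/2 + 3*t*exp(-t), -t^2*exp(-t)/2 - 2*t*exp(-t), -t^2*exp(-t)/2 - 2*t*exp(-t) + exp(-t)]

Strategy: write A = P · J · P⁻¹ where J is a Jordan canonical form, so e^{tA} = P · e^{tJ} · P⁻¹, and e^{tJ} can be computed block-by-block.

A has Jordan form
J =
  [-1,  1,  0]
  [ 0, -1,  1]
  [ 0,  0, -1]
(up to reordering of blocks).

Per-block formulas:
  For a 3×3 Jordan block J_3(-1): exp(t · J_3(-1)) = e^(-1t)·(I + t·N + (t^2/2)·N^2), where N is the 3×3 nilpotent shift.

After assembling e^{tJ} and conjugating by P, we get:

e^{tA} =
  [t*exp(-t) + exp(-t), -t*exp(-t), -t*exp(-t)]
  [-t^2*exp(-t)/2 - 2*t*exp(-t), t^2*exp(-t)/2 + t*exp(-t) + exp(-t), t^2*exp(-t)/2 + t*exp(-t)]
  [t^2*exp(-t)/2 + 3*t*exp(-t), -t^2*exp(-t)/2 - 2*t*exp(-t), -t^2*exp(-t)/2 - 2*t*exp(-t) + exp(-t)]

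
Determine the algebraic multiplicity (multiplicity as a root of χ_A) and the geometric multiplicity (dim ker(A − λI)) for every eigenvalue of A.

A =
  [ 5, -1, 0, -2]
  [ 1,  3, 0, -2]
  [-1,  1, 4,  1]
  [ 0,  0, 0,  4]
λ = 4: alg = 4, geom = 2

Step 1 — factor the characteristic polynomial to read off the algebraic multiplicities:
  χ_A(x) = (x - 4)^4

Step 2 — compute geometric multiplicities via the rank-nullity identity g(λ) = n − rank(A − λI):
  rank(A − (4)·I) = 2, so dim ker(A − (4)·I) = n − 2 = 2

Summary:
  λ = 4: algebraic multiplicity = 4, geometric multiplicity = 2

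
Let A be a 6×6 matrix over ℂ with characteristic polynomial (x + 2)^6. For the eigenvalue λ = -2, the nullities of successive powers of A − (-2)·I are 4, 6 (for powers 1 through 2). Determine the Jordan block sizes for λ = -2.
Block sizes for λ = -2: [2, 2, 1, 1]

From the dimensions of kernels of powers, the number of Jordan blocks of size at least j is d_j − d_{j−1} where d_j = dim ker(N^j) (with d_0 = 0). Computing the differences gives [4, 2].
The number of blocks of size exactly k is (#blocks of size ≥ k) − (#blocks of size ≥ k + 1), so the partition is: 2 block(s) of size 1, 2 block(s) of size 2.
In nonincreasing order the block sizes are [2, 2, 1, 1].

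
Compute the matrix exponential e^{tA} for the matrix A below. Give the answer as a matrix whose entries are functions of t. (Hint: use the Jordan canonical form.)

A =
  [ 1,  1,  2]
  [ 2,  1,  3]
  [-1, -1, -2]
e^{tA} =
  [t^2/2 + t + 1, t, t^2/2 + 2*t]
  [t^2/2 + 2*t, t + 1, t^2/2 + 3*t]
  [-t^2/2 - t, -t, -t^2/2 - 2*t + 1]

Strategy: write A = P · J · P⁻¹ where J is a Jordan canonical form, so e^{tA} = P · e^{tJ} · P⁻¹, and e^{tJ} can be computed block-by-block.

A has Jordan form
J =
  [0, 1, 0]
  [0, 0, 1]
  [0, 0, 0]
(up to reordering of blocks).

Per-block formulas:
  For a 3×3 Jordan block J_3(0): exp(t · J_3(0)) = e^(0t)·(I + t·N + (t^2/2)·N^2), where N is the 3×3 nilpotent shift.

After assembling e^{tJ} and conjugating by P, we get:

e^{tA} =
  [t^2/2 + t + 1, t, t^2/2 + 2*t]
  [t^2/2 + 2*t, t + 1, t^2/2 + 3*t]
  [-t^2/2 - t, -t, -t^2/2 - 2*t + 1]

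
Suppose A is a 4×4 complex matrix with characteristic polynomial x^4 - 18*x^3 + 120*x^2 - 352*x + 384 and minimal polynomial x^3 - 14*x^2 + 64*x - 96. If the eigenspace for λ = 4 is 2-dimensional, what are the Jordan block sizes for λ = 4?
Block sizes for λ = 4: [2, 1]

Step 1 — from the characteristic polynomial, algebraic multiplicity of λ = 4 is 3. From dim ker(A − (4)·I) = 2, there are exactly 2 Jordan blocks for λ = 4.
Step 2 — from the minimal polynomial, the factor (x − 4)^2 tells us the largest block for λ = 4 has size 2.
Step 3 — with total size 3, 2 blocks, and largest block 2, the block sizes (in nonincreasing order) are [2, 1].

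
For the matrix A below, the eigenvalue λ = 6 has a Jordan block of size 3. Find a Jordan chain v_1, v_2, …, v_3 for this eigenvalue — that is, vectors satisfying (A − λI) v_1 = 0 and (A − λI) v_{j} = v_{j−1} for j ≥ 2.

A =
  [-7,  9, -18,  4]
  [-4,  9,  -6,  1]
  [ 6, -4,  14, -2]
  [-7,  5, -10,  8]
A Jordan chain for λ = 6 of length 3:
v_1 = (-3, -3, 0, -3)ᵀ
v_2 = (-13, -4, 6, -7)ᵀ
v_3 = (1, 0, 0, 0)ᵀ

Let N = A − (6)·I. We want v_3 with N^3 v_3 = 0 but N^2 v_3 ≠ 0; then v_{j-1} := N · v_j for j = 3, …, 2.

Pick v_3 = (1, 0, 0, 0)ᵀ.
Then v_2 = N · v_3 = (-13, -4, 6, -7)ᵀ.
Then v_1 = N · v_2 = (-3, -3, 0, -3)ᵀ.

Sanity check: (A − (6)·I) v_1 = (0, 0, 0, 0)ᵀ = 0. ✓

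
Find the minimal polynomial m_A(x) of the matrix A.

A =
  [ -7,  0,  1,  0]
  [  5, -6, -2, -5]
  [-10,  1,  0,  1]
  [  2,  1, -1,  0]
x^4 + 13*x^3 + 60*x^2 + 112*x + 64

The characteristic polynomial is χ_A(x) = (x + 1)*(x + 4)^3, so the eigenvalues are known. The minimal polynomial is
  m_A(x) = Π_λ (x − λ)^{k_λ}
where k_λ is the size of the *largest* Jordan block for λ (equivalently, the smallest k with (A − λI)^k v = 0 for every generalised eigenvector v of λ).

  λ = -4: largest Jordan block has size 3, contributing (x + 4)^3
  λ = -1: largest Jordan block has size 1, contributing (x + 1)

So m_A(x) = (x + 1)*(x + 4)^3 = x^4 + 13*x^3 + 60*x^2 + 112*x + 64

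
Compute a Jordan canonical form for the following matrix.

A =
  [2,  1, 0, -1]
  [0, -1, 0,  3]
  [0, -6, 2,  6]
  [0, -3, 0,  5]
J_2(2) ⊕ J_1(2) ⊕ J_1(2)

The characteristic polynomial is
  det(x·I − A) = x^4 - 8*x^3 + 24*x^2 - 32*x + 16 = (x - 2)^4

Eigenvalues and multiplicities (the geometric multiplicity of λ is n − rank(A − λI), which equals the number of Jordan blocks for λ):
  λ = 2: algebraic multiplicity = 4, geometric multiplicity = 3

Determining the block sizes for each eigenvalue:
  λ = 2: 3 blocks summing to 4 forces exactly one block of size 2 and the rest size 1 → block sizes [2, 1, 1]

Assembling the blocks gives a Jordan form
J =
  [2, 1, 0, 0]
  [0, 2, 0, 0]
  [0, 0, 2, 0]
  [0, 0, 0, 2]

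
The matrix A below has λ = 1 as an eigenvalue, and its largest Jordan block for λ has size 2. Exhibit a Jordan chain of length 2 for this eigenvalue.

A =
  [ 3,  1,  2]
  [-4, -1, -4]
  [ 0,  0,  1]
A Jordan chain for λ = 1 of length 2:
v_1 = (2, -4, 0)ᵀ
v_2 = (1, 0, 0)ᵀ

Let N = A − (1)·I. We want v_2 with N^2 v_2 = 0 but N^1 v_2 ≠ 0; then v_{j-1} := N · v_j for j = 2, …, 2.

Pick v_2 = (1, 0, 0)ᵀ.
Then v_1 = N · v_2 = (2, -4, 0)ᵀ.

Sanity check: (A − (1)·I) v_1 = (0, 0, 0)ᵀ = 0. ✓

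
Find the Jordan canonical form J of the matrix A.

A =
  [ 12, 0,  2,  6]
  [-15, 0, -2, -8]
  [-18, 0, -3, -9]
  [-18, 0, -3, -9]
J_2(0) ⊕ J_2(0)

The characteristic polynomial is
  det(x·I − A) = x^4

Eigenvalues and multiplicities (the geometric multiplicity of λ is n − rank(A − λI), which equals the number of Jordan blocks for λ):
  λ = 0: algebraic multiplicity = 4, geometric multiplicity = 2

Determining the block sizes for each eigenvalue:
  λ = 0: with am = 4 and gm = 2, the partition is not yet determined (e.g. several partitions of 4 into 2 parts exist). Let N = A − (0)·I. Computing rank(N^1) = 2, rank(N^2) = 0; the number of blocks of size ≥ j is rank(N^{j−1}) − rank(N^j), giving [2, 2]. So we have 2 block(s) of size 2 → block sizes [2, 2]

Assembling the blocks gives a Jordan form
J =
  [0, 1, 0, 0]
  [0, 0, 0, 0]
  [0, 0, 0, 1]
  [0, 0, 0, 0]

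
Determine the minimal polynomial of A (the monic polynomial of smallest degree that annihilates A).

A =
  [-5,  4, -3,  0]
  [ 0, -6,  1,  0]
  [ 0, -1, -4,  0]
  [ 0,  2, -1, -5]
x^3 + 15*x^2 + 75*x + 125

The characteristic polynomial is χ_A(x) = (x + 5)^4, so the eigenvalues are known. The minimal polynomial is
  m_A(x) = Π_λ (x − λ)^{k_λ}
where k_λ is the size of the *largest* Jordan block for λ (equivalently, the smallest k with (A − λI)^k v = 0 for every generalised eigenvector v of λ).

  λ = -5: largest Jordan block has size 3, contributing (x + 5)^3

So m_A(x) = (x + 5)^3 = x^3 + 15*x^2 + 75*x + 125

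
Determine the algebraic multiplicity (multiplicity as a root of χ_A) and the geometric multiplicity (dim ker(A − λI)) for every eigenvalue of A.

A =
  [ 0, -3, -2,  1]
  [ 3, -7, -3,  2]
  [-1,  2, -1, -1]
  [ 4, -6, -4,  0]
λ = -2: alg = 4, geom = 2

Step 1 — factor the characteristic polynomial to read off the algebraic multiplicities:
  χ_A(x) = (x + 2)^4

Step 2 — compute geometric multiplicities via the rank-nullity identity g(λ) = n − rank(A − λI):
  rank(A − (-2)·I) = 2, so dim ker(A − (-2)·I) = n − 2 = 2

Summary:
  λ = -2: algebraic multiplicity = 4, geometric multiplicity = 2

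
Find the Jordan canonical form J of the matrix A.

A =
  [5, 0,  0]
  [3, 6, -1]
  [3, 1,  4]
J_2(5) ⊕ J_1(5)

The characteristic polynomial is
  det(x·I − A) = x^3 - 15*x^2 + 75*x - 125 = (x - 5)^3

Eigenvalues and multiplicities (the geometric multiplicity of λ is n − rank(A − λI), which equals the number of Jordan blocks for λ):
  λ = 5: algebraic multiplicity = 3, geometric multiplicity = 2

Determining the block sizes for each eigenvalue:
  λ = 5: 2 blocks summing to 3 forces exactly one block of size 2 and the rest size 1 → block sizes [2, 1]

Assembling the blocks gives a Jordan form
J =
  [5, 1, 0]
  [0, 5, 0]
  [0, 0, 5]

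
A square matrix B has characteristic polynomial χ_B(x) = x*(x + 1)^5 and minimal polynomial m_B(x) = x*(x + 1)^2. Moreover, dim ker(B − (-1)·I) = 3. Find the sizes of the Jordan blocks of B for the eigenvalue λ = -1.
Block sizes for λ = -1: [2, 2, 1]

Step 1 — from the characteristic polynomial, algebraic multiplicity of λ = -1 is 5. From dim ker(B − (-1)·I) = 3, there are exactly 3 Jordan blocks for λ = -1.
Step 2 — from the minimal polynomial, the factor (x + 1)^2 tells us the largest block for λ = -1 has size 2.
Step 3 — with total size 5, 3 blocks, and largest block 2, the block sizes (in nonincreasing order) are [2, 2, 1].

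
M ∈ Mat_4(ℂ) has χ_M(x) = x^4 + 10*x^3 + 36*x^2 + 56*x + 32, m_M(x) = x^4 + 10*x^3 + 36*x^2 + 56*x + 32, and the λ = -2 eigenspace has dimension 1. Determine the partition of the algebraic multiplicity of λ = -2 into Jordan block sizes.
Block sizes for λ = -2: [3]

Step 1 — from the characteristic polynomial, algebraic multiplicity of λ = -2 is 3. From dim ker(M − (-2)·I) = 1, there are exactly 1 Jordan blocks for λ = -2.
Step 2 — from the minimal polynomial, the factor (x + 2)^3 tells us the largest block for λ = -2 has size 3.
Step 3 — with total size 3, 1 blocks, and largest block 3, the block sizes (in nonincreasing order) are [3].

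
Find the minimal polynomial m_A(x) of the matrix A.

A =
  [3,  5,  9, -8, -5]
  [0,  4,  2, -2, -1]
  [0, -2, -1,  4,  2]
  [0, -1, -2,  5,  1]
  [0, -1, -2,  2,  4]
x^2 - 6*x + 9

The characteristic polynomial is χ_A(x) = (x - 3)^5, so the eigenvalues are known. The minimal polynomial is
  m_A(x) = Π_λ (x − λ)^{k_λ}
where k_λ is the size of the *largest* Jordan block for λ (equivalently, the smallest k with (A − λI)^k v = 0 for every generalised eigenvector v of λ).

  λ = 3: largest Jordan block has size 2, contributing (x − 3)^2

So m_A(x) = (x - 3)^2 = x^2 - 6*x + 9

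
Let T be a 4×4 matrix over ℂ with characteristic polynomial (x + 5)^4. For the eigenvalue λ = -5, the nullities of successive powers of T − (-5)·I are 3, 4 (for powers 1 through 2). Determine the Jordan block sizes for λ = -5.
Block sizes for λ = -5: [2, 1, 1]

From the dimensions of kernels of powers, the number of Jordan blocks of size at least j is d_j − d_{j−1} where d_j = dim ker(N^j) (with d_0 = 0). Computing the differences gives [3, 1].
The number of blocks of size exactly k is (#blocks of size ≥ k) − (#blocks of size ≥ k + 1), so the partition is: 2 block(s) of size 1, 1 block(s) of size 2.
In nonincreasing order the block sizes are [2, 1, 1].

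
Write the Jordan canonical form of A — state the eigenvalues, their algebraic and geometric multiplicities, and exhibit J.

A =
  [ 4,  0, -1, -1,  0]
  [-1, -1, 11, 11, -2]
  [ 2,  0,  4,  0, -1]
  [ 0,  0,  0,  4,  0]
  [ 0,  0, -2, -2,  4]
J_1(-1) ⊕ J_3(4) ⊕ J_1(4)

The characteristic polynomial is
  det(x·I − A) = x^5 - 15*x^4 + 80*x^3 - 160*x^2 + 256 = (x - 4)^4*(x + 1)

Eigenvalues and multiplicities (the geometric multiplicity of λ is n − rank(A − λI), which equals the number of Jordan blocks for λ):
  λ = -1: algebraic multiplicity = 1, geometric multiplicity = 1
  λ = 4: algebraic multiplicity = 4, geometric multiplicity = 2

Determining the block sizes for each eigenvalue:
  λ = -1: one block (gm = 1), so the single block has size am = 1 → block sizes [1]
  λ = 4: with am = 4 and gm = 2, the partition is not yet determined (e.g. several partitions of 4 into 2 parts exist). Let N = A − (4)·I. Computing rank(N^1) = 3, rank(N^2) = 2, rank(N^3) = 1; the number of blocks of size ≥ j is rank(N^{j−1}) − rank(N^j), giving [2, 1, 1]. So we have 1 block(s) of size 3, 1 block(s) of size 1 → block sizes [3, 1]

Assembling the blocks gives a Jordan form
J =
  [-1, 0, 0, 0, 0]
  [ 0, 4, 1, 0, 0]
  [ 0, 0, 4, 1, 0]
  [ 0, 0, 0, 4, 0]
  [ 0, 0, 0, 0, 4]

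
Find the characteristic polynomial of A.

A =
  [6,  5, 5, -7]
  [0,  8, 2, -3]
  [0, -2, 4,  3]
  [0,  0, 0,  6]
x^4 - 24*x^3 + 216*x^2 - 864*x + 1296

Expanding det(x·I − A) (e.g. by cofactor expansion or by noting that A is similar to its Jordan form J, which has the same characteristic polynomial as A) gives
  χ_A(x) = x^4 - 24*x^3 + 216*x^2 - 864*x + 1296
which factors as (x - 6)^4. The eigenvalues (with algebraic multiplicities) are λ = 6 with multiplicity 4.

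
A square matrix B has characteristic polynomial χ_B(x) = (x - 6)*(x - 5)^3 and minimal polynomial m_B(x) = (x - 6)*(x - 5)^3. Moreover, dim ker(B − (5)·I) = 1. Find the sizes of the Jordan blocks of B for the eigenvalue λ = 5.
Block sizes for λ = 5: [3]

Step 1 — from the characteristic polynomial, algebraic multiplicity of λ = 5 is 3. From dim ker(B − (5)·I) = 1, there are exactly 1 Jordan blocks for λ = 5.
Step 2 — from the minimal polynomial, the factor (x − 5)^3 tells us the largest block for λ = 5 has size 3.
Step 3 — with total size 3, 1 blocks, and largest block 3, the block sizes (in nonincreasing order) are [3].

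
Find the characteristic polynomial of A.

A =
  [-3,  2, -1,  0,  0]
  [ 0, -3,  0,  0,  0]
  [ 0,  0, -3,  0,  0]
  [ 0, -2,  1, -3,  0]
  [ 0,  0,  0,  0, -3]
x^5 + 15*x^4 + 90*x^3 + 270*x^2 + 405*x + 243

Expanding det(x·I − A) (e.g. by cofactor expansion or by noting that A is similar to its Jordan form J, which has the same characteristic polynomial as A) gives
  χ_A(x) = x^5 + 15*x^4 + 90*x^3 + 270*x^2 + 405*x + 243
which factors as (x + 3)^5. The eigenvalues (with algebraic multiplicities) are λ = -3 with multiplicity 5.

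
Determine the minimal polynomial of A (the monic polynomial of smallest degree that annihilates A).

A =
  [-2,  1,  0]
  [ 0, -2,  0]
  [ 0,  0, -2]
x^2 + 4*x + 4

The characteristic polynomial is χ_A(x) = (x + 2)^3, so the eigenvalues are known. The minimal polynomial is
  m_A(x) = Π_λ (x − λ)^{k_λ}
where k_λ is the size of the *largest* Jordan block for λ (equivalently, the smallest k with (A − λI)^k v = 0 for every generalised eigenvector v of λ).

  λ = -2: largest Jordan block has size 2, contributing (x + 2)^2

So m_A(x) = (x + 2)^2 = x^2 + 4*x + 4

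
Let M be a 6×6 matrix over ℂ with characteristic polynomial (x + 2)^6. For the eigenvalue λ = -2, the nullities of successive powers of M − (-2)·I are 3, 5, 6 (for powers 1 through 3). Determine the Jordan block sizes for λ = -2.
Block sizes for λ = -2: [3, 2, 1]

From the dimensions of kernels of powers, the number of Jordan blocks of size at least j is d_j − d_{j−1} where d_j = dim ker(N^j) (with d_0 = 0). Computing the differences gives [3, 2, 1].
The number of blocks of size exactly k is (#blocks of size ≥ k) − (#blocks of size ≥ k + 1), so the partition is: 1 block(s) of size 1, 1 block(s) of size 2, 1 block(s) of size 3.
In nonincreasing order the block sizes are [3, 2, 1].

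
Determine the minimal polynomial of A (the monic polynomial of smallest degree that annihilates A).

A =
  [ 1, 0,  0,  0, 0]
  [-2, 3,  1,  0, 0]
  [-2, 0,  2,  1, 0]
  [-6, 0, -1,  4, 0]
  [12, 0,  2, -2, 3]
x^4 - 10*x^3 + 36*x^2 - 54*x + 27

The characteristic polynomial is χ_A(x) = (x - 3)^4*(x - 1), so the eigenvalues are known. The minimal polynomial is
  m_A(x) = Π_λ (x − λ)^{k_λ}
where k_λ is the size of the *largest* Jordan block for λ (equivalently, the smallest k with (A − λI)^k v = 0 for every generalised eigenvector v of λ).

  λ = 1: largest Jordan block has size 1, contributing (x − 1)
  λ = 3: largest Jordan block has size 3, contributing (x − 3)^3

So m_A(x) = (x - 3)^3*(x - 1) = x^4 - 10*x^3 + 36*x^2 - 54*x + 27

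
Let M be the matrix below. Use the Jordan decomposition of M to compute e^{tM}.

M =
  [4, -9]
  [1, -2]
e^{tM} =
  [3*t*exp(t) + exp(t), -9*t*exp(t)]
  [t*exp(t), -3*t*exp(t) + exp(t)]

Strategy: write M = P · J · P⁻¹ where J is a Jordan canonical form, so e^{tM} = P · e^{tJ} · P⁻¹, and e^{tJ} can be computed block-by-block.

M has Jordan form
J =
  [1, 1]
  [0, 1]
(up to reordering of blocks).

Per-block formulas:
  For a 2×2 Jordan block J_2(1): exp(t · J_2(1)) = e^(1t)·(I + t·N), where N is the 2×2 nilpotent shift.

After assembling e^{tJ} and conjugating by P, we get:

e^{tM} =
  [3*t*exp(t) + exp(t), -9*t*exp(t)]
  [t*exp(t), -3*t*exp(t) + exp(t)]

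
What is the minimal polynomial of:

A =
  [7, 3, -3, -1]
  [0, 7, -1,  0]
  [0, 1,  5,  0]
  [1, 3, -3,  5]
x^2 - 12*x + 36

The characteristic polynomial is χ_A(x) = (x - 6)^4, so the eigenvalues are known. The minimal polynomial is
  m_A(x) = Π_λ (x − λ)^{k_λ}
where k_λ is the size of the *largest* Jordan block for λ (equivalently, the smallest k with (A − λI)^k v = 0 for every generalised eigenvector v of λ).

  λ = 6: largest Jordan block has size 2, contributing (x − 6)^2

So m_A(x) = (x - 6)^2 = x^2 - 12*x + 36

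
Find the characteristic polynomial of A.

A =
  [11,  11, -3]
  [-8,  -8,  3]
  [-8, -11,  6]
x^3 - 9*x^2 + 27*x - 27

Expanding det(x·I − A) (e.g. by cofactor expansion or by noting that A is similar to its Jordan form J, which has the same characteristic polynomial as A) gives
  χ_A(x) = x^3 - 9*x^2 + 27*x - 27
which factors as (x - 3)^3. The eigenvalues (with algebraic multiplicities) are λ = 3 with multiplicity 3.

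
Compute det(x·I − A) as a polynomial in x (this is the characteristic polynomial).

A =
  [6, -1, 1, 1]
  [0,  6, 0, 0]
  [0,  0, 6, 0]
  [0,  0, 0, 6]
x^4 - 24*x^3 + 216*x^2 - 864*x + 1296

Expanding det(x·I − A) (e.g. by cofactor expansion or by noting that A is similar to its Jordan form J, which has the same characteristic polynomial as A) gives
  χ_A(x) = x^4 - 24*x^3 + 216*x^2 - 864*x + 1296
which factors as (x - 6)^4. The eigenvalues (with algebraic multiplicities) are λ = 6 with multiplicity 4.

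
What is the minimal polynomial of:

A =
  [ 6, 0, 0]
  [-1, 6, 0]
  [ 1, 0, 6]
x^2 - 12*x + 36

The characteristic polynomial is χ_A(x) = (x - 6)^3, so the eigenvalues are known. The minimal polynomial is
  m_A(x) = Π_λ (x − λ)^{k_λ}
where k_λ is the size of the *largest* Jordan block for λ (equivalently, the smallest k with (A − λI)^k v = 0 for every generalised eigenvector v of λ).

  λ = 6: largest Jordan block has size 2, contributing (x − 6)^2

So m_A(x) = (x - 6)^2 = x^2 - 12*x + 36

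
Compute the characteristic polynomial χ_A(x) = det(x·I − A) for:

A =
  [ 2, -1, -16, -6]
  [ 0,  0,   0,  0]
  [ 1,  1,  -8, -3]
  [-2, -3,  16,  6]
x^4

Expanding det(x·I − A) (e.g. by cofactor expansion or by noting that A is similar to its Jordan form J, which has the same characteristic polynomial as A) gives
  χ_A(x) = x^4
which factors as x^4. The eigenvalues (with algebraic multiplicities) are λ = 0 with multiplicity 4.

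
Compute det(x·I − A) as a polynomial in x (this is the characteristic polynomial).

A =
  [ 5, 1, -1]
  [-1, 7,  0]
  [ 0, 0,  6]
x^3 - 18*x^2 + 108*x - 216

Expanding det(x·I − A) (e.g. by cofactor expansion or by noting that A is similar to its Jordan form J, which has the same characteristic polynomial as A) gives
  χ_A(x) = x^3 - 18*x^2 + 108*x - 216
which factors as (x - 6)^3. The eigenvalues (with algebraic multiplicities) are λ = 6 with multiplicity 3.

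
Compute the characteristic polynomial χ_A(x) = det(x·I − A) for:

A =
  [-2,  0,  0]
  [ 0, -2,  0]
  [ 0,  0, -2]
x^3 + 6*x^2 + 12*x + 8

Expanding det(x·I − A) (e.g. by cofactor expansion or by noting that A is similar to its Jordan form J, which has the same characteristic polynomial as A) gives
  χ_A(x) = x^3 + 6*x^2 + 12*x + 8
which factors as (x + 2)^3. The eigenvalues (with algebraic multiplicities) are λ = -2 with multiplicity 3.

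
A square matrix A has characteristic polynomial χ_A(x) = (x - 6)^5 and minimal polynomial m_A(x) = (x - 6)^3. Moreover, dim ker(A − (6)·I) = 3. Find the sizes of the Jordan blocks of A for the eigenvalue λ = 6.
Block sizes for λ = 6: [3, 1, 1]

Step 1 — from the characteristic polynomial, algebraic multiplicity of λ = 6 is 5. From dim ker(A − (6)·I) = 3, there are exactly 3 Jordan blocks for λ = 6.
Step 2 — from the minimal polynomial, the factor (x − 6)^3 tells us the largest block for λ = 6 has size 3.
Step 3 — with total size 5, 3 blocks, and largest block 3, the block sizes (in nonincreasing order) are [3, 1, 1].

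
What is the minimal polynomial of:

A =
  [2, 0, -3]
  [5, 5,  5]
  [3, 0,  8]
x^2 - 10*x + 25

The characteristic polynomial is χ_A(x) = (x - 5)^3, so the eigenvalues are known. The minimal polynomial is
  m_A(x) = Π_λ (x − λ)^{k_λ}
where k_λ is the size of the *largest* Jordan block for λ (equivalently, the smallest k with (A − λI)^k v = 0 for every generalised eigenvector v of λ).

  λ = 5: largest Jordan block has size 2, contributing (x − 5)^2

So m_A(x) = (x - 5)^2 = x^2 - 10*x + 25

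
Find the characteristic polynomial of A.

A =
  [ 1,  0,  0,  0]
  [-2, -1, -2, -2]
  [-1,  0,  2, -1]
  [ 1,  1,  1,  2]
x^4 - 4*x^3 + 6*x^2 - 4*x + 1

Expanding det(x·I − A) (e.g. by cofactor expansion or by noting that A is similar to its Jordan form J, which has the same characteristic polynomial as A) gives
  χ_A(x) = x^4 - 4*x^3 + 6*x^2 - 4*x + 1
which factors as (x - 1)^4. The eigenvalues (with algebraic multiplicities) are λ = 1 with multiplicity 4.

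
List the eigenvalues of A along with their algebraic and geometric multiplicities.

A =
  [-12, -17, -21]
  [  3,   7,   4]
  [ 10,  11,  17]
λ = 4: alg = 3, geom = 1

Step 1 — factor the characteristic polynomial to read off the algebraic multiplicities:
  χ_A(x) = (x - 4)^3

Step 2 — compute geometric multiplicities via the rank-nullity identity g(λ) = n − rank(A − λI):
  rank(A − (4)·I) = 2, so dim ker(A − (4)·I) = n − 2 = 1

Summary:
  λ = 4: algebraic multiplicity = 3, geometric multiplicity = 1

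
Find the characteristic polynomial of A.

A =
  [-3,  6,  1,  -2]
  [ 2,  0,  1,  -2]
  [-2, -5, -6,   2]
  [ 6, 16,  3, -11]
x^4 + 20*x^3 + 150*x^2 + 500*x + 625

Expanding det(x·I − A) (e.g. by cofactor expansion or by noting that A is similar to its Jordan form J, which has the same characteristic polynomial as A) gives
  χ_A(x) = x^4 + 20*x^3 + 150*x^2 + 500*x + 625
which factors as (x + 5)^4. The eigenvalues (with algebraic multiplicities) are λ = -5 with multiplicity 4.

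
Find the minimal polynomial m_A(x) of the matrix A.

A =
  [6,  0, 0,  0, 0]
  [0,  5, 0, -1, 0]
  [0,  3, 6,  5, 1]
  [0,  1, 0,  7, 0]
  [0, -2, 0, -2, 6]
x^2 - 12*x + 36

The characteristic polynomial is χ_A(x) = (x - 6)^5, so the eigenvalues are known. The minimal polynomial is
  m_A(x) = Π_λ (x − λ)^{k_λ}
where k_λ is the size of the *largest* Jordan block for λ (equivalently, the smallest k with (A − λI)^k v = 0 for every generalised eigenvector v of λ).

  λ = 6: largest Jordan block has size 2, contributing (x − 6)^2

So m_A(x) = (x - 6)^2 = x^2 - 12*x + 36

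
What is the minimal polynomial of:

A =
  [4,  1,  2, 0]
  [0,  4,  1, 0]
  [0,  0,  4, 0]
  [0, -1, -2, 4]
x^3 - 12*x^2 + 48*x - 64

The characteristic polynomial is χ_A(x) = (x - 4)^4, so the eigenvalues are known. The minimal polynomial is
  m_A(x) = Π_λ (x − λ)^{k_λ}
where k_λ is the size of the *largest* Jordan block for λ (equivalently, the smallest k with (A − λI)^k v = 0 for every generalised eigenvector v of λ).

  λ = 4: largest Jordan block has size 3, contributing (x − 4)^3

So m_A(x) = (x - 4)^3 = x^3 - 12*x^2 + 48*x - 64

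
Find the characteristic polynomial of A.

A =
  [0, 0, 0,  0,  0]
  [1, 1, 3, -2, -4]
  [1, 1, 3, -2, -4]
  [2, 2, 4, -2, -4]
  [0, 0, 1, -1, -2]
x^5

Expanding det(x·I − A) (e.g. by cofactor expansion or by noting that A is similar to its Jordan form J, which has the same characteristic polynomial as A) gives
  χ_A(x) = x^5
which factors as x^5. The eigenvalues (with algebraic multiplicities) are λ = 0 with multiplicity 5.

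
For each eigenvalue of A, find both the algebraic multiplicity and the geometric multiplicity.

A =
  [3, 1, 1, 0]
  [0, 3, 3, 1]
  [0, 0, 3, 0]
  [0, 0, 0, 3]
λ = 3: alg = 4, geom = 2

Step 1 — factor the characteristic polynomial to read off the algebraic multiplicities:
  χ_A(x) = (x - 3)^4

Step 2 — compute geometric multiplicities via the rank-nullity identity g(λ) = n − rank(A − λI):
  rank(A − (3)·I) = 2, so dim ker(A − (3)·I) = n − 2 = 2

Summary:
  λ = 3: algebraic multiplicity = 4, geometric multiplicity = 2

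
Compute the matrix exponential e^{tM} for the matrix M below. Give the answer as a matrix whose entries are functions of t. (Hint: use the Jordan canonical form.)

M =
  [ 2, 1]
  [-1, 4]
e^{tM} =
  [-t*exp(3*t) + exp(3*t), t*exp(3*t)]
  [-t*exp(3*t), t*exp(3*t) + exp(3*t)]

Strategy: write M = P · J · P⁻¹ where J is a Jordan canonical form, so e^{tM} = P · e^{tJ} · P⁻¹, and e^{tJ} can be computed block-by-block.

M has Jordan form
J =
  [3, 1]
  [0, 3]
(up to reordering of blocks).

Per-block formulas:
  For a 2×2 Jordan block J_2(3): exp(t · J_2(3)) = e^(3t)·(I + t·N), where N is the 2×2 nilpotent shift.

After assembling e^{tJ} and conjugating by P, we get:

e^{tM} =
  [-t*exp(3*t) + exp(3*t), t*exp(3*t)]
  [-t*exp(3*t), t*exp(3*t) + exp(3*t)]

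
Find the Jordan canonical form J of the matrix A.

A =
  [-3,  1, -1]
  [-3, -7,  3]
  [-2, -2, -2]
J_2(-4) ⊕ J_1(-4)

The characteristic polynomial is
  det(x·I − A) = x^3 + 12*x^2 + 48*x + 64 = (x + 4)^3

Eigenvalues and multiplicities (the geometric multiplicity of λ is n − rank(A − λI), which equals the number of Jordan blocks for λ):
  λ = -4: algebraic multiplicity = 3, geometric multiplicity = 2

Determining the block sizes for each eigenvalue:
  λ = -4: 2 blocks summing to 3 forces exactly one block of size 2 and the rest size 1 → block sizes [2, 1]

Assembling the blocks gives a Jordan form
J =
  [-4,  1,  0]
  [ 0, -4,  0]
  [ 0,  0, -4]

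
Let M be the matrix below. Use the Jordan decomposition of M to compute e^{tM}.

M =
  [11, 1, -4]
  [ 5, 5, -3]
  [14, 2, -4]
e^{tM} =
  [-t^2*exp(4*t) + 7*t*exp(4*t) + exp(4*t), t*exp(4*t), t^2*exp(4*t)/2 - 4*t*exp(4*t)]
  [-t^2*exp(4*t) + 5*t*exp(4*t), t*exp(4*t) + exp(4*t), t^2*exp(4*t)/2 - 3*t*exp(4*t)]
  [-2*t^2*exp(4*t) + 14*t*exp(4*t), 2*t*exp(4*t), t^2*exp(4*t) - 8*t*exp(4*t) + exp(4*t)]

Strategy: write M = P · J · P⁻¹ where J is a Jordan canonical form, so e^{tM} = P · e^{tJ} · P⁻¹, and e^{tJ} can be computed block-by-block.

M has Jordan form
J =
  [4, 1, 0]
  [0, 4, 1]
  [0, 0, 4]
(up to reordering of blocks).

Per-block formulas:
  For a 3×3 Jordan block J_3(4): exp(t · J_3(4)) = e^(4t)·(I + t·N + (t^2/2)·N^2), where N is the 3×3 nilpotent shift.

After assembling e^{tJ} and conjugating by P, we get:

e^{tM} =
  [-t^2*exp(4*t) + 7*t*exp(4*t) + exp(4*t), t*exp(4*t), t^2*exp(4*t)/2 - 4*t*exp(4*t)]
  [-t^2*exp(4*t) + 5*t*exp(4*t), t*exp(4*t) + exp(4*t), t^2*exp(4*t)/2 - 3*t*exp(4*t)]
  [-2*t^2*exp(4*t) + 14*t*exp(4*t), 2*t*exp(4*t), t^2*exp(4*t) - 8*t*exp(4*t) + exp(4*t)]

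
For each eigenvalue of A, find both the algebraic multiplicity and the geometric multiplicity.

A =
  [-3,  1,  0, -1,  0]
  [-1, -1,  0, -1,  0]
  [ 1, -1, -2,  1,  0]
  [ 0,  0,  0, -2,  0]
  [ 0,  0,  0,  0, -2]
λ = -2: alg = 5, geom = 4

Step 1 — factor the characteristic polynomial to read off the algebraic multiplicities:
  χ_A(x) = (x + 2)^5

Step 2 — compute geometric multiplicities via the rank-nullity identity g(λ) = n − rank(A − λI):
  rank(A − (-2)·I) = 1, so dim ker(A − (-2)·I) = n − 1 = 4

Summary:
  λ = -2: algebraic multiplicity = 5, geometric multiplicity = 4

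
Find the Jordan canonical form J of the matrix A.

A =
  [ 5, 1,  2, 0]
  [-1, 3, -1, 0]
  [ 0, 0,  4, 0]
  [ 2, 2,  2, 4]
J_3(4) ⊕ J_1(4)

The characteristic polynomial is
  det(x·I − A) = x^4 - 16*x^3 + 96*x^2 - 256*x + 256 = (x - 4)^4

Eigenvalues and multiplicities (the geometric multiplicity of λ is n − rank(A − λI), which equals the number of Jordan blocks for λ):
  λ = 4: algebraic multiplicity = 4, geometric multiplicity = 2

Determining the block sizes for each eigenvalue:
  λ = 4: with am = 4 and gm = 2, the partition is not yet determined (e.g. several partitions of 4 into 2 parts exist). Let N = A − (4)·I. Computing rank(N^1) = 2, rank(N^2) = 1, rank(N^3) = 0; the number of blocks of size ≥ j is rank(N^{j−1}) − rank(N^j), giving [2, 1, 1]. So we have 1 block(s) of size 3, 1 block(s) of size 1 → block sizes [3, 1]

Assembling the blocks gives a Jordan form
J =
  [4, 1, 0, 0]
  [0, 4, 1, 0]
  [0, 0, 4, 0]
  [0, 0, 0, 4]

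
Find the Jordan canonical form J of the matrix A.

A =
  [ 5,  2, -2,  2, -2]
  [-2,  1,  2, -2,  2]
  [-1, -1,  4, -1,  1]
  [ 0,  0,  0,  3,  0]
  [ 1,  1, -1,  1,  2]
J_2(3) ⊕ J_1(3) ⊕ J_1(3) ⊕ J_1(3)

The characteristic polynomial is
  det(x·I − A) = x^5 - 15*x^4 + 90*x^3 - 270*x^2 + 405*x - 243 = (x - 3)^5

Eigenvalues and multiplicities (the geometric multiplicity of λ is n − rank(A − λI), which equals the number of Jordan blocks for λ):
  λ = 3: algebraic multiplicity = 5, geometric multiplicity = 4

Determining the block sizes for each eigenvalue:
  λ = 3: 4 blocks summing to 5 forces exactly one block of size 2 and the rest size 1 → block sizes [2, 1, 1, 1]

Assembling the blocks gives a Jordan form
J =
  [3, 1, 0, 0, 0]
  [0, 3, 0, 0, 0]
  [0, 0, 3, 0, 0]
  [0, 0, 0, 3, 0]
  [0, 0, 0, 0, 3]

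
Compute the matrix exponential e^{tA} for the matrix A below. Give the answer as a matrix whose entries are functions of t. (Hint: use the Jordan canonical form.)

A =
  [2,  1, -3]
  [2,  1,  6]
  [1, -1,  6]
e^{tA} =
  [-t*exp(3*t) + exp(3*t), t*exp(3*t), -3*t*exp(3*t)]
  [2*t*exp(3*t), -2*t*exp(3*t) + exp(3*t), 6*t*exp(3*t)]
  [t*exp(3*t), -t*exp(3*t), 3*t*exp(3*t) + exp(3*t)]

Strategy: write A = P · J · P⁻¹ where J is a Jordan canonical form, so e^{tA} = P · e^{tJ} · P⁻¹, and e^{tJ} can be computed block-by-block.

A has Jordan form
J =
  [3, 1, 0]
  [0, 3, 0]
  [0, 0, 3]
(up to reordering of blocks).

Per-block formulas:
  For a 1×1 block at λ = 3: exp(t · [3]) = [e^(3t)].
  For a 2×2 Jordan block J_2(3): exp(t · J_2(3)) = e^(3t)·(I + t·N), where N is the 2×2 nilpotent shift.

After assembling e^{tJ} and conjugating by P, we get:

e^{tA} =
  [-t*exp(3*t) + exp(3*t), t*exp(3*t), -3*t*exp(3*t)]
  [2*t*exp(3*t), -2*t*exp(3*t) + exp(3*t), 6*t*exp(3*t)]
  [t*exp(3*t), -t*exp(3*t), 3*t*exp(3*t) + exp(3*t)]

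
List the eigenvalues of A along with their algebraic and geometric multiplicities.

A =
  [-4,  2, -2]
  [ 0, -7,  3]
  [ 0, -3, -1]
λ = -4: alg = 3, geom = 2

Step 1 — factor the characteristic polynomial to read off the algebraic multiplicities:
  χ_A(x) = (x + 4)^3

Step 2 — compute geometric multiplicities via the rank-nullity identity g(λ) = n − rank(A − λI):
  rank(A − (-4)·I) = 1, so dim ker(A − (-4)·I) = n − 1 = 2

Summary:
  λ = -4: algebraic multiplicity = 3, geometric multiplicity = 2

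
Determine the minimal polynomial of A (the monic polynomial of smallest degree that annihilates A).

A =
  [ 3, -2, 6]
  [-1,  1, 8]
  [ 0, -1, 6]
x^3 - 10*x^2 + 33*x - 36

The characteristic polynomial is χ_A(x) = (x - 4)*(x - 3)^2, so the eigenvalues are known. The minimal polynomial is
  m_A(x) = Π_λ (x − λ)^{k_λ}
where k_λ is the size of the *largest* Jordan block for λ (equivalently, the smallest k with (A − λI)^k v = 0 for every generalised eigenvector v of λ).

  λ = 3: largest Jordan block has size 2, contributing (x − 3)^2
  λ = 4: largest Jordan block has size 1, contributing (x − 4)

So m_A(x) = (x - 4)*(x - 3)^2 = x^3 - 10*x^2 + 33*x - 36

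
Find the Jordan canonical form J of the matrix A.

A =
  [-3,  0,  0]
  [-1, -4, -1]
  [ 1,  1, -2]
J_2(-3) ⊕ J_1(-3)

The characteristic polynomial is
  det(x·I − A) = x^3 + 9*x^2 + 27*x + 27 = (x + 3)^3

Eigenvalues and multiplicities (the geometric multiplicity of λ is n − rank(A − λI), which equals the number of Jordan blocks for λ):
  λ = -3: algebraic multiplicity = 3, geometric multiplicity = 2

Determining the block sizes for each eigenvalue:
  λ = -3: 2 blocks summing to 3 forces exactly one block of size 2 and the rest size 1 → block sizes [2, 1]

Assembling the blocks gives a Jordan form
J =
  [-3,  1,  0]
  [ 0, -3,  0]
  [ 0,  0, -3]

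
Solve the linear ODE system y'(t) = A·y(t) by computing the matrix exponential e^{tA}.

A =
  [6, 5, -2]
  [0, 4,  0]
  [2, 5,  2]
e^{tA} =
  [2*t*exp(4*t) + exp(4*t), 5*t*exp(4*t), -2*t*exp(4*t)]
  [0, exp(4*t), 0]
  [2*t*exp(4*t), 5*t*exp(4*t), -2*t*exp(4*t) + exp(4*t)]

Strategy: write A = P · J · P⁻¹ where J is a Jordan canonical form, so e^{tA} = P · e^{tJ} · P⁻¹, and e^{tJ} can be computed block-by-block.

A has Jordan form
J =
  [4, 1, 0]
  [0, 4, 0]
  [0, 0, 4]
(up to reordering of blocks).

Per-block formulas:
  For a 2×2 Jordan block J_2(4): exp(t · J_2(4)) = e^(4t)·(I + t·N), where N is the 2×2 nilpotent shift.
  For a 1×1 block at λ = 4: exp(t · [4]) = [e^(4t)].

After assembling e^{tJ} and conjugating by P, we get:

e^{tA} =
  [2*t*exp(4*t) + exp(4*t), 5*t*exp(4*t), -2*t*exp(4*t)]
  [0, exp(4*t), 0]
  [2*t*exp(4*t), 5*t*exp(4*t), -2*t*exp(4*t) + exp(4*t)]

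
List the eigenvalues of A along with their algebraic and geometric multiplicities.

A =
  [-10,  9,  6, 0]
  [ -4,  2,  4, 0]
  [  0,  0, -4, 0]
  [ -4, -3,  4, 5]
λ = -4: alg = 3, geom = 2; λ = 5: alg = 1, geom = 1

Step 1 — factor the characteristic polynomial to read off the algebraic multiplicities:
  χ_A(x) = (x - 5)*(x + 4)^3

Step 2 — compute geometric multiplicities via the rank-nullity identity g(λ) = n − rank(A − λI):
  rank(A − (-4)·I) = 2, so dim ker(A − (-4)·I) = n − 2 = 2
  rank(A − (5)·I) = 3, so dim ker(A − (5)·I) = n − 3 = 1

Summary:
  λ = -4: algebraic multiplicity = 3, geometric multiplicity = 2
  λ = 5: algebraic multiplicity = 1, geometric multiplicity = 1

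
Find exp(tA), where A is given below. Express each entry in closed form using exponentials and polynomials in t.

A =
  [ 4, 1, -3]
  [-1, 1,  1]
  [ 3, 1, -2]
e^{tA} =
  [-t^2*exp(t)/2 + 3*t*exp(t) + exp(t), t*exp(t), t^2*exp(t)/2 - 3*t*exp(t)]
  [-t*exp(t), exp(t), t*exp(t)]
  [-t^2*exp(t)/2 + 3*t*exp(t), t*exp(t), t^2*exp(t)/2 - 3*t*exp(t) + exp(t)]

Strategy: write A = P · J · P⁻¹ where J is a Jordan canonical form, so e^{tA} = P · e^{tJ} · P⁻¹, and e^{tJ} can be computed block-by-block.

A has Jordan form
J =
  [1, 1, 0]
  [0, 1, 1]
  [0, 0, 1]
(up to reordering of blocks).

Per-block formulas:
  For a 3×3 Jordan block J_3(1): exp(t · J_3(1)) = e^(1t)·(I + t·N + (t^2/2)·N^2), where N is the 3×3 nilpotent shift.

After assembling e^{tJ} and conjugating by P, we get:

e^{tA} =
  [-t^2*exp(t)/2 + 3*t*exp(t) + exp(t), t*exp(t), t^2*exp(t)/2 - 3*t*exp(t)]
  [-t*exp(t), exp(t), t*exp(t)]
  [-t^2*exp(t)/2 + 3*t*exp(t), t*exp(t), t^2*exp(t)/2 - 3*t*exp(t) + exp(t)]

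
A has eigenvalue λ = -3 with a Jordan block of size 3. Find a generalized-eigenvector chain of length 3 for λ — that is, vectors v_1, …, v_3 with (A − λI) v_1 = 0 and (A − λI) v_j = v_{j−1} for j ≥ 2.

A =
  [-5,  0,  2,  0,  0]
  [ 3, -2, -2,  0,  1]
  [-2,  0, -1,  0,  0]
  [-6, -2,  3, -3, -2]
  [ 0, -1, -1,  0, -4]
A Jordan chain for λ = -3 of length 3:
v_1 = (0, 1, 0, 0, -1)ᵀ
v_2 = (-2, 3, -2, -6, 0)ᵀ
v_3 = (1, 0, 0, 0, 0)ᵀ

Let N = A − (-3)·I. We want v_3 with N^3 v_3 = 0 but N^2 v_3 ≠ 0; then v_{j-1} := N · v_j for j = 3, …, 2.

Pick v_3 = (1, 0, 0, 0, 0)ᵀ.
Then v_2 = N · v_3 = (-2, 3, -2, -6, 0)ᵀ.
Then v_1 = N · v_2 = (0, 1, 0, 0, -1)ᵀ.

Sanity check: (A − (-3)·I) v_1 = (0, 0, 0, 0, 0)ᵀ = 0. ✓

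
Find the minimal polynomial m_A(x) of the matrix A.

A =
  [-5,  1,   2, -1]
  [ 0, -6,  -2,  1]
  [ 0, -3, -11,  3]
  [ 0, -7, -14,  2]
x^2 + 10*x + 25

The characteristic polynomial is χ_A(x) = (x + 5)^4, so the eigenvalues are known. The minimal polynomial is
  m_A(x) = Π_λ (x − λ)^{k_λ}
where k_λ is the size of the *largest* Jordan block for λ (equivalently, the smallest k with (A − λI)^k v = 0 for every generalised eigenvector v of λ).

  λ = -5: largest Jordan block has size 2, contributing (x + 5)^2

So m_A(x) = (x + 5)^2 = x^2 + 10*x + 25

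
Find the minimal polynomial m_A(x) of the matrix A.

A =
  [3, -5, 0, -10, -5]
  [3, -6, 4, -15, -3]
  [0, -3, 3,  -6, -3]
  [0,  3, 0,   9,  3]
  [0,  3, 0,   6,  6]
x^3 - 9*x^2 + 27*x - 27

The characteristic polynomial is χ_A(x) = (x - 3)^5, so the eigenvalues are known. The minimal polynomial is
  m_A(x) = Π_λ (x − λ)^{k_λ}
where k_λ is the size of the *largest* Jordan block for λ (equivalently, the smallest k with (A − λI)^k v = 0 for every generalised eigenvector v of λ).

  λ = 3: largest Jordan block has size 3, contributing (x − 3)^3

So m_A(x) = (x - 3)^3 = x^3 - 9*x^2 + 27*x - 27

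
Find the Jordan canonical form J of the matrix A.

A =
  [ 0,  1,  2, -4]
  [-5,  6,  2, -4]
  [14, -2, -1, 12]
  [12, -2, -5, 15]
J_2(5) ⊕ J_2(5)

The characteristic polynomial is
  det(x·I − A) = x^4 - 20*x^3 + 150*x^2 - 500*x + 625 = (x - 5)^4

Eigenvalues and multiplicities (the geometric multiplicity of λ is n − rank(A − λI), which equals the number of Jordan blocks for λ):
  λ = 5: algebraic multiplicity = 4, geometric multiplicity = 2

Determining the block sizes for each eigenvalue:
  λ = 5: with am = 4 and gm = 2, the partition is not yet determined (e.g. several partitions of 4 into 2 parts exist). Let N = A − (5)·I. Computing rank(N^1) = 2, rank(N^2) = 0; the number of blocks of size ≥ j is rank(N^{j−1}) − rank(N^j), giving [2, 2]. So we have 2 block(s) of size 2 → block sizes [2, 2]

Assembling the blocks gives a Jordan form
J =
  [5, 1, 0, 0]
  [0, 5, 0, 0]
  [0, 0, 5, 1]
  [0, 0, 0, 5]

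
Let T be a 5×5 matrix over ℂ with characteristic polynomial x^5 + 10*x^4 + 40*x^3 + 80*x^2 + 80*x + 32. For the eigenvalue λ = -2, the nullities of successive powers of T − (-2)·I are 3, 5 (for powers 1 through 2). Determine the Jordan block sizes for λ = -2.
Block sizes for λ = -2: [2, 2, 1]

From the dimensions of kernels of powers, the number of Jordan blocks of size at least j is d_j − d_{j−1} where d_j = dim ker(N^j) (with d_0 = 0). Computing the differences gives [3, 2].
The number of blocks of size exactly k is (#blocks of size ≥ k) − (#blocks of size ≥ k + 1), so the partition is: 1 block(s) of size 1, 2 block(s) of size 2.
In nonincreasing order the block sizes are [2, 2, 1].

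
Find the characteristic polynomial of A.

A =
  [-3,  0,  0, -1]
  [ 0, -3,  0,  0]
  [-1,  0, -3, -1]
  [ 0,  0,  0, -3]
x^4 + 12*x^3 + 54*x^2 + 108*x + 81

Expanding det(x·I − A) (e.g. by cofactor expansion or by noting that A is similar to its Jordan form J, which has the same characteristic polynomial as A) gives
  χ_A(x) = x^4 + 12*x^3 + 54*x^2 + 108*x + 81
which factors as (x + 3)^4. The eigenvalues (with algebraic multiplicities) are λ = -3 with multiplicity 4.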